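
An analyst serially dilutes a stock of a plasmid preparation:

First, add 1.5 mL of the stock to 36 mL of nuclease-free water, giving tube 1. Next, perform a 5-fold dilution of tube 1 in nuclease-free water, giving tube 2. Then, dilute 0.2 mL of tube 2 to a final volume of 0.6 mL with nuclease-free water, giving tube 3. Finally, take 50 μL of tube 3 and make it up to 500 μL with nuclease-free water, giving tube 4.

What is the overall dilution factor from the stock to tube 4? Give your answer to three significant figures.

Step 1: 1.5 mL + 36 mL = 37.5 mL total → factor 37.5/1.5 = 25
Step 2: 5-fold → factor 5
Step 3: 0.2 mL brought to 0.6 mL → factor 0.6/0.2 = 3
Step 4: 50 μL brought to 500 μL → factor 500/50 = 10
Overall dilution factor = 25 × 5 × 3 × 10 = 3750

3.75 × 10^3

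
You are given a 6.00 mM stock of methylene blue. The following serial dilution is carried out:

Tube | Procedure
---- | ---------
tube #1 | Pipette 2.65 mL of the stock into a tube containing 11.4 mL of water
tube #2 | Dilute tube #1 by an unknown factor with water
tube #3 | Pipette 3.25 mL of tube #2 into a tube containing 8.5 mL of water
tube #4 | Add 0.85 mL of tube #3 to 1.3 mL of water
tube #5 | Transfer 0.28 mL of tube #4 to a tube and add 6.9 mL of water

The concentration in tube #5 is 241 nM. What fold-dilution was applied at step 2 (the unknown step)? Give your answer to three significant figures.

Step 1: 2.65 mL + 11.4 mL = 14.05 mL total → factor 14.05/2.65 = 5.3019
Step 2: unknown factor x
Step 3: 3.25 mL + 8.5 mL = 11.75 mL total → factor 11.75/3.25 = 3.6154
Step 4: 0.85 mL + 1.3 mL = 2.15 mL total → factor 2.15/0.85 = 2.5294
Step 5: 0.28 mL + 6.9 mL = 7.18 mL total → factor 7.18/0.28 = 25.643
Product of known-step factors = 1243.3
Overall factor = 6.00 mM / (241 nM) = 24896
x = 24896 / 1243.3 = 20.0

20.0-fold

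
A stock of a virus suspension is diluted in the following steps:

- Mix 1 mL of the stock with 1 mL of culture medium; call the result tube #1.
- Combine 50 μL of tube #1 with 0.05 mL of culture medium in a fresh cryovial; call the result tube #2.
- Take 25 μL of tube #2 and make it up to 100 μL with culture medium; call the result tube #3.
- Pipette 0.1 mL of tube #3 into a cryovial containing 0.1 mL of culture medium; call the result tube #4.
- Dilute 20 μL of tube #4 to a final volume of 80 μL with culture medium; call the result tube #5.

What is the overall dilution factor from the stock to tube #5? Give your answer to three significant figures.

Step 1: 1 mL + 1 mL = 2 mL total → factor 2/1 = 2
Step 2: 50 μL + 0.05 mL = 100 μL total → factor 100/50 = 2
Step 3: 25 μL brought to 100 μL → factor 100/25 = 4
Step 4: 0.1 mL + 0.1 mL = 0.2 mL total → factor 0.2/0.1 = 2
Step 5: 20 μL brought to 80 μL → factor 80/20 = 4
Overall dilution factor = 2 × 2 × 4 × 2 × 4 = 128

128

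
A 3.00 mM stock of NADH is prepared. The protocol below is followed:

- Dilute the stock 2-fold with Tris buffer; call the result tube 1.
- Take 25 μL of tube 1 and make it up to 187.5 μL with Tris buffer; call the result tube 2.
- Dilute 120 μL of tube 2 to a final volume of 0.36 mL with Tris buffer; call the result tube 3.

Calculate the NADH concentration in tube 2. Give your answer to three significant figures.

0.200 mM

Step 1: 2-fold → factor 2
Step 2: 25 μL brought to 187.5 μL → factor 187.5/25 = 7.5
Dilution factor through tube 2 = 2 × 7.5 = 15
[tube 2] = 3.00 mM / 15 = 0.200 mM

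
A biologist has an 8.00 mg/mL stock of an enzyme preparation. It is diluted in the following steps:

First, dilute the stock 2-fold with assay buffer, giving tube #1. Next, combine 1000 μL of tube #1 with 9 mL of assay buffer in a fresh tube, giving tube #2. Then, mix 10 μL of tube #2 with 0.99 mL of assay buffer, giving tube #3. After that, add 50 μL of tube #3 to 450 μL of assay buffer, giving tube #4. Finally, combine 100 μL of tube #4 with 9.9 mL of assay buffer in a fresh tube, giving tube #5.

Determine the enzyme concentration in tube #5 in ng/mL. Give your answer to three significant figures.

4.00 ng/mL

Step 1: 2-fold → factor 2
Step 2: 1000 μL + 9 mL = 10000 μL total → factor 10000/1000 = 10
Step 3: 10 μL + 0.99 mL = 1000 μL total → factor 1000/10 = 100
Step 4: 50 μL + 450 μL = 500 μL total → factor 500/50 = 10
Step 5: 100 μL + 9.9 mL = 10000 μL total → factor 10000/100 = 100
Overall dilution factor = 2 × 10 × 100 × 10 × 100 = 2 × 10^6
Final = 8.00 mg/mL / 2 × 10^6 = 4.000 × 10^-6 mg/mL = 4.00 ng/mL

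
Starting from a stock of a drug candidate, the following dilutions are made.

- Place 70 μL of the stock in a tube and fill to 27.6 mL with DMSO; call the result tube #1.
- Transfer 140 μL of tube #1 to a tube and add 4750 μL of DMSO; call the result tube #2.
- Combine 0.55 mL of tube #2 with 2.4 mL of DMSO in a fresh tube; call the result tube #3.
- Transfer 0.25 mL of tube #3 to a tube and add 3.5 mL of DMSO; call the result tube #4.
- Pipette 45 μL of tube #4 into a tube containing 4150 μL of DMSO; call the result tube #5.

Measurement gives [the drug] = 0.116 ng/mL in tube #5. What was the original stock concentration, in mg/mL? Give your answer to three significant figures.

Step 1: 70 μL brought to 27.6 mL → factor 27600/70 = 394.29
Step 2: 140 μL + 4750 μL = 4890 μL total → factor 4890/140 = 34.929
Step 3: 0.55 mL + 2.4 mL = 2.95 mL total → factor 2.95/0.55 = 5.3636
Step 4: 0.25 mL + 3.5 mL = 3.75 mL total → factor 3.75/0.25 = 15
Step 5: 45 μL + 4150 μL = 4195 μL total → factor 4195/45 = 93.222
Overall dilution factor = 394.29 × 34.929 × 5.3636 × 15 × 93.222 = 1.0329 × 10^8
Stock = 0.116 ng/mL × 1.0329 × 10^8 = 1.198 × 10^7 ng/mL = 12.0 mg/mL

12.0 mg/mL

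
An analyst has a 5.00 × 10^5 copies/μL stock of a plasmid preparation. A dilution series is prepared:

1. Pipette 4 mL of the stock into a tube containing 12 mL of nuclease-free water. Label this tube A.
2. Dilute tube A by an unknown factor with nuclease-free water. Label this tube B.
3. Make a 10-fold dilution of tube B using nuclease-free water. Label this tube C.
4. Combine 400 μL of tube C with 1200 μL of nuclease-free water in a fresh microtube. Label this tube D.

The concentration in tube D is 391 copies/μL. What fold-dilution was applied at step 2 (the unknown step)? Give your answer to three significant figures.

Step 1: 4 mL + 12 mL = 16 mL total → factor 16/4 = 4
Step 2: unknown factor x
Step 3: 10-fold → factor 10
Step 4: 400 μL + 1200 μL = 1600 μL total → factor 1600/400 = 4
Product of known-step factors = 160
Overall factor = 5.00 × 10^5 copies/μL / (391 copies/μL) = 1278.8
x = 1278.8 / 160 = 7.99

7.99-fold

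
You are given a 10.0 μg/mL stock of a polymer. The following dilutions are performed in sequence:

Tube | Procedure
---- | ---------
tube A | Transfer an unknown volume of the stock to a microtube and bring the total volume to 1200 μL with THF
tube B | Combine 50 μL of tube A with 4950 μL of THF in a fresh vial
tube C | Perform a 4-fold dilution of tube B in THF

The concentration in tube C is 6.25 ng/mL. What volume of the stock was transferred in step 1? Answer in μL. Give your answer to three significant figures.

300 μL

Step 1: v brought to 1200 μL → factor = 1200 μL/v
Step 2: 50 μL + 4950 μL = 5000 μL total → factor 5000/50 = 100
Step 3: 4-fold → factor 4
Product of known-step factors = 400
Overall factor = 10.0 μg/mL / (6.25 ng/mL) = 1600
Step-1 factor = 1600 / 400 = 4
v = 1200 μL / 4 = 300 μL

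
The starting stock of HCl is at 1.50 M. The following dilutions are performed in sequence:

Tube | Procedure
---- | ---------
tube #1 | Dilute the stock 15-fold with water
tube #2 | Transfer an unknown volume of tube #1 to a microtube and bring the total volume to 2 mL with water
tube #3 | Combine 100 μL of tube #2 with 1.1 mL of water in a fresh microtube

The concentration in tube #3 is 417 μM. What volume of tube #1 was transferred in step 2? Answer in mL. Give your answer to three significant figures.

Step 1: 15-fold → factor 15
Step 2: v brought to 2 mL → factor = 2 mL/v
Step 3: 100 μL + 1.1 mL = 1200 μL total → factor 1200/100 = 12
Product of known-step factors = 180
Overall factor = 1.50 M / (417 μM) = 3597.1
Step-2 factor = 3597.1 / 180 = 19.984
v = 2 mL / 19.984 = 0.100 mL

0.100 mL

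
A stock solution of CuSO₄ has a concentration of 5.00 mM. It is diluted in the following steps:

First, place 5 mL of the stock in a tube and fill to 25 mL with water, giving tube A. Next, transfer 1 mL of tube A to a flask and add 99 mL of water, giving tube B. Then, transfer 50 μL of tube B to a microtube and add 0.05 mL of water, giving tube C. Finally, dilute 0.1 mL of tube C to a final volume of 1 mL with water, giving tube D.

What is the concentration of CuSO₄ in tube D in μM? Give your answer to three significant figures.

0.500 μM

Step 1: 5 mL brought to 25 mL → factor 25/5 = 5
Step 2: 1 mL + 99 mL = 100 mL total → factor 100/1 = 100
Step 3: 50 μL + 0.05 mL = 100 μL total → factor 100/50 = 2
Step 4: 0.1 mL brought to 1 mL → factor 1/0.1 = 10
Overall dilution factor = 5 × 100 × 2 × 10 = 10000
Final = 5.00 mM / 10000 = 0.0005000 mM = 0.500 μM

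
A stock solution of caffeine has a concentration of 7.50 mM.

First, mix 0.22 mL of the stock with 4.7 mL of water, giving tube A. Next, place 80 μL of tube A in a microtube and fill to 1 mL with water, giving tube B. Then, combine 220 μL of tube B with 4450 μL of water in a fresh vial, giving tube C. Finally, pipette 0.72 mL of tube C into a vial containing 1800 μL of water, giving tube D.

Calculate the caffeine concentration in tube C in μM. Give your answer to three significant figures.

1.26 μM

Step 1: 0.22 mL + 4.7 mL = 4.92 mL total → factor 4.92/0.22 = 22.364
Step 2: 80 μL brought to 1 mL → factor 1000/80 = 12.5
Step 3: 220 μL + 4450 μL = 4670 μL total → factor 4670/220 = 21.227
Dilution factor through tube C = 22.364 × 12.5 × 21.227 = 5934
[tube C] = 7.50 mM / 5934 = 0.001264 mM = 1.26 μM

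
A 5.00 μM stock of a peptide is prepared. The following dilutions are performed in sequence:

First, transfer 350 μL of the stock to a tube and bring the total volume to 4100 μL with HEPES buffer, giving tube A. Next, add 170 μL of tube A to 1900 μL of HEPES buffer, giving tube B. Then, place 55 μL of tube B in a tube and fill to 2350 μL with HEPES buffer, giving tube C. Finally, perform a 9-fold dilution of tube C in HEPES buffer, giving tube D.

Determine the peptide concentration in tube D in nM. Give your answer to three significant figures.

0.0912 nM

Step 1: 350 μL brought to 4100 μL → factor 4100/350 = 11.714
Step 2: 170 μL + 1900 μL = 2070 μL total → factor 2070/170 = 12.176
Step 3: 55 μL brought to 2350 μL → factor 2350/55 = 42.727
Step 4: 9-fold → factor 9
Overall dilution factor = 11.714 × 12.176 × 42.727 × 9 = 54851
Final = 5.00 μM / 54851 = 9.116 × 10^-5 μM = 0.0912 nM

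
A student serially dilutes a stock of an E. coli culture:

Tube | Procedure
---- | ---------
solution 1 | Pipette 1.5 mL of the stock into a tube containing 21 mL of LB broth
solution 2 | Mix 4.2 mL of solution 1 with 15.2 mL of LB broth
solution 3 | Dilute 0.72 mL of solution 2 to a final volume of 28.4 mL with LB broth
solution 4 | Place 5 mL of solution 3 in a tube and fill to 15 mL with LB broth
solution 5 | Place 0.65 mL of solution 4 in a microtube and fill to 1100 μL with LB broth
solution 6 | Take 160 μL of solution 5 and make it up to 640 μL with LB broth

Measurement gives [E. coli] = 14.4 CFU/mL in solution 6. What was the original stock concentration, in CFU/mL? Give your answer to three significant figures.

7.99 × 10^5 CFU/mL

Step 1: 1.5 mL + 21 mL = 22.5 mL total → factor 22.5/1.5 = 15
Step 2: 4.2 mL + 15.2 mL = 19.4 mL total → factor 19.4/4.2 = 4.619
Step 3: 0.72 mL brought to 28.4 mL → factor 28.4/0.72 = 39.444
Step 4: 5 mL brought to 15 mL → factor 15/5 = 3
Step 5: 0.65 mL brought to 1100 μL → factor 1.1/0.65 = 1.6923
Step 6: 160 μL brought to 640 μL → factor 640/160 = 4
Overall dilution factor = 15 × 4.619 × 39.444 × 3 × 1.6923 × 4 = 55500
Stock = 14.4 CFU/mL × 55500 = 7.99 × 10^5 CFU/mL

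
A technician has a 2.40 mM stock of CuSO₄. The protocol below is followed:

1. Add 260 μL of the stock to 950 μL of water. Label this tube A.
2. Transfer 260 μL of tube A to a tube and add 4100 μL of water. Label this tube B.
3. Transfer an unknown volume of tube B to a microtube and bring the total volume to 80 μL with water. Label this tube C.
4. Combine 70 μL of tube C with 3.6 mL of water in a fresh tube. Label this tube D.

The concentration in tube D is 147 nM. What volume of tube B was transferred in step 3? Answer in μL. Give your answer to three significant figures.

20.0 μL

Step 1: 260 μL + 950 μL = 1210 μL total → factor 1210/260 = 4.6538
Step 2: 260 μL + 4100 μL = 4360 μL total → factor 4360/260 = 16.769
Step 3: v brought to 80 μL → factor = 80 μL/v
Step 4: 70 μL + 3.6 mL = 3670 μL total → factor 3670/70 = 52.429
Product of known-step factors = 4091.6
Overall factor = 2.40 mM / (147 nM) = 16327
Step-3 factor = 16327 / 4091.6 = 3.9903
v = 80 μL / 3.9903 = 20.0 μL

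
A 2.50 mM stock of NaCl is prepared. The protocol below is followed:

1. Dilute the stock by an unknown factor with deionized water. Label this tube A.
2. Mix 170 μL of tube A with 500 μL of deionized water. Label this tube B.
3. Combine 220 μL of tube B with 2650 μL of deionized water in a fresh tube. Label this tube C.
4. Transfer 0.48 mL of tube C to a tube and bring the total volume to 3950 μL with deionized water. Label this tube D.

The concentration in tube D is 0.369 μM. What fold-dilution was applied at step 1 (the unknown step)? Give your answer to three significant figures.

Step 1: unknown factor x
Step 2: 170 μL + 500 μL = 670 μL total → factor 670/170 = 3.9412
Step 3: 220 μL + 2650 μL = 2870 μL total → factor 2870/220 = 13.045
Step 4: 0.48 mL brought to 3950 μL → factor 3.95/0.48 = 8.2292
Product of known-step factors = 423.1
Overall factor = 2.50 mM / (0.369 μM) = 6775.1
x = 6775.1 / 423.1 = 16.0

16.0-fold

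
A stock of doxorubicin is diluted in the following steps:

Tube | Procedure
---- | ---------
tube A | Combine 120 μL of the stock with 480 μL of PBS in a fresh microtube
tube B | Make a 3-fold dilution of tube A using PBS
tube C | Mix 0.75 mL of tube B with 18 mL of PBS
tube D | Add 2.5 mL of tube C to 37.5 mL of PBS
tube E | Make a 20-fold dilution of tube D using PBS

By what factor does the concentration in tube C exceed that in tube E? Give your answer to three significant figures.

320

Step 1: 120 μL + 480 μL = 600 μL total → factor 600/120 = 5
Step 2: 3-fold → factor 3
Step 3: 0.75 mL + 18 mL = 18.75 mL total → factor 18.75/0.75 = 25
Step 4: 2.5 mL + 37.5 mL = 40 mL total → factor 40/2.5 = 16
Step 5: 20-fold → factor 20
Dilution factor to tube C = 375; to tube E = 1.2 × 10^5
[tube C]/[tube E] = (factor to tube E)/(factor to tube C) = 1.2 × 10^5/375 = 320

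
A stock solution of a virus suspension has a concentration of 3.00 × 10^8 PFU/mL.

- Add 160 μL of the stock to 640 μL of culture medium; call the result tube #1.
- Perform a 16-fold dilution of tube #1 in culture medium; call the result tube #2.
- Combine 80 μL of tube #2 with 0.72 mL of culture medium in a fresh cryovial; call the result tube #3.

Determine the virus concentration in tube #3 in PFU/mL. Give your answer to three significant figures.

Step 1: 160 μL + 640 μL = 800 μL total → factor 800/160 = 5
Step 2: 16-fold → factor 16
Step 3: 80 μL + 0.72 mL = 800 μL total → factor 800/80 = 10
Overall dilution factor = 5 × 16 × 10 = 800
Final = 3.00 × 10^8 PFU/mL / 800 = 3.75 × 10^5 PFU/mL

3.75 × 10^5 PFU/mL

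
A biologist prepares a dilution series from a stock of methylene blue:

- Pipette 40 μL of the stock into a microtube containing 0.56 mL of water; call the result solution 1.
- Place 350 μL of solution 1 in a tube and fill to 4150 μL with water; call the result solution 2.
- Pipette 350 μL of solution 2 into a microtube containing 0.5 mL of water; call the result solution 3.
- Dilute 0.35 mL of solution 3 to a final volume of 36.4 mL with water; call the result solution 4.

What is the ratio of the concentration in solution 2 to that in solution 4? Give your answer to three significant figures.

Step 1: 40 μL + 0.56 mL = 600 μL total → factor 600/40 = 15
Step 2: 350 μL brought to 4150 μL → factor 4150/350 = 11.857
Step 3: 350 μL + 0.5 mL = 850 μL total → factor 850/350 = 2.4286
Step 4: 0.35 mL brought to 36.4 mL → factor 36.4/0.35 = 104
Dilution factor to solution 2 = 177.86; to solution 4 = 44922
[solution 2]/[solution 4] = (factor to solution 4)/(factor to solution 2) = 44922/177.86 = 253

253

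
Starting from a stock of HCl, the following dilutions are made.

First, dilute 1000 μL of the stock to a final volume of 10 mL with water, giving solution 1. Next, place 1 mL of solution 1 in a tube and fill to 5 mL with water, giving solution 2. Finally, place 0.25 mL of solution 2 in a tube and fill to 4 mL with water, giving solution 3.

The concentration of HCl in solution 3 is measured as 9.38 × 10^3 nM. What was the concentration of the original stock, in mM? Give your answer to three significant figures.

7.50 mM

Step 1: 1000 μL brought to 10 mL → factor 10000/1000 = 10
Step 2: 1 mL brought to 5 mL → factor 5/1 = 5
Step 3: 0.25 mL brought to 4 mL → factor 4/0.25 = 16
Overall dilution factor = 10 × 5 × 16 = 800
Stock = 9.38 × 10^3 nM × 800 = 7.504 × 10^6 nM = 7.50 mM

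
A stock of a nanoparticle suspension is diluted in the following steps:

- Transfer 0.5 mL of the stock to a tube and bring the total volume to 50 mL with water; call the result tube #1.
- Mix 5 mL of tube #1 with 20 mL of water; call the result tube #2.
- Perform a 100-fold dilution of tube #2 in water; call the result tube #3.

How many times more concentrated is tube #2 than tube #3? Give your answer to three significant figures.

Step 1: 0.5 mL brought to 50 mL → factor 50/0.5 = 100
Step 2: 5 mL + 20 mL = 25 mL total → factor 25/5 = 5
Step 3: 100-fold → factor 100
Dilution factor to tube #2 = 500; to tube #3 = 50000
[tube #2]/[tube #3] = (factor to tube #3)/(factor to tube #2) = 50000/500 = 100

100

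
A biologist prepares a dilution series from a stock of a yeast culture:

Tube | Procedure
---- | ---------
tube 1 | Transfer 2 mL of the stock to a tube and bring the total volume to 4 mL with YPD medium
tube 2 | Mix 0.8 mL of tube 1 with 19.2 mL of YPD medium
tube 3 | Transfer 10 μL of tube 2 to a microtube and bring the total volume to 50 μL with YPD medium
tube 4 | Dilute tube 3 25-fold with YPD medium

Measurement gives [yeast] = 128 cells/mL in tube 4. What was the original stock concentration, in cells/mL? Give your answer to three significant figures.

8.00 × 10^5 cells/mL

Step 1: 2 mL brought to 4 mL → factor 4/2 = 2
Step 2: 0.8 mL + 19.2 mL = 20 mL total → factor 20/0.8 = 25
Step 3: 10 μL brought to 50 μL → factor 50/10 = 5
Step 4: 25-fold → factor 25
Overall dilution factor = 2 × 25 × 5 × 25 = 6250
Stock = 128 cells/mL × 6250 = 8.00 × 10^5 cells/mL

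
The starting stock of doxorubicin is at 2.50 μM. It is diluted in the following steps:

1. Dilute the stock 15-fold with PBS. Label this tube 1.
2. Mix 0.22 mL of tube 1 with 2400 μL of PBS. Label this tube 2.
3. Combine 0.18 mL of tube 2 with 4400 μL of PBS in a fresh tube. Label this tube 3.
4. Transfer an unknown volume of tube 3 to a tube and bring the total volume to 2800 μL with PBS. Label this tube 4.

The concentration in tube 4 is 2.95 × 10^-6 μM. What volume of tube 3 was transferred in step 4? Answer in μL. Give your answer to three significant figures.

Step 1: 15-fold → factor 15
Step 2: 0.22 mL + 2400 μL = 2.62 mL total → factor 2.62/0.22 = 11.909
Step 3: 0.18 mL + 4400 μL = 4.58 mL total → factor 4.58/0.18 = 25.444
Step 4: v brought to 2800 μL → factor = 2800 μL/v
Product of known-step factors = 4545.3
Overall factor = 2.50 μM / (2.95 × 10^-6 μM) = 8.4746 × 10^5
Step-4 factor = 8.4746 × 10^5 / 4545.3 = 186.45
v = 2800 μL / 186.45 = 15.0 μL

15.0 μL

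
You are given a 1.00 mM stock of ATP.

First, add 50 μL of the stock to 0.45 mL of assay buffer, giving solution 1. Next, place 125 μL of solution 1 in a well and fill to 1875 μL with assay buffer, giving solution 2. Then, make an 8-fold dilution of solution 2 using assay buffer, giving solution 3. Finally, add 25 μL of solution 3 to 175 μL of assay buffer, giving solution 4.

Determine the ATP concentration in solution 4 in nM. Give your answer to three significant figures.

104 nM

Step 1: 50 μL + 0.45 mL = 500 μL total → factor 500/50 = 10
Step 2: 125 μL brought to 1875 μL → factor 1875/125 = 15
Step 3: 8-fold → factor 8
Step 4: 25 μL + 175 μL = 200 μL total → factor 200/25 = 8
Overall dilution factor = 10 × 15 × 8 × 8 = 9600
Final = 1.00 mM / 9600 = 0.0001042 mM = 104 nM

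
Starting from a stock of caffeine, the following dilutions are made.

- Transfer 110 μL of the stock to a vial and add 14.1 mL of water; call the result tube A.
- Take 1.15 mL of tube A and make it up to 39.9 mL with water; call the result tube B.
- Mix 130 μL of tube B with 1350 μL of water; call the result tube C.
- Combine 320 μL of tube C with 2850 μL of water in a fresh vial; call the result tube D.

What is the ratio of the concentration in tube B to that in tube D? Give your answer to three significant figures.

113

Step 1: 110 μL + 14.1 mL = 14210 μL total → factor 14210/110 = 129.18
Step 2: 1.15 mL brought to 39.9 mL → factor 39.9/1.15 = 34.696
Step 3: 130 μL + 1350 μL = 1480 μL total → factor 1480/130 = 11.385
Step 4: 320 μL + 2850 μL = 3170 μL total → factor 3170/320 = 9.9062
Dilution factor to tube B = 4482; to tube D = 5.0548 × 10^5
[tube B]/[tube D] = (factor to tube D)/(factor to tube B) = 5.0548 × 10^5/4482 = 113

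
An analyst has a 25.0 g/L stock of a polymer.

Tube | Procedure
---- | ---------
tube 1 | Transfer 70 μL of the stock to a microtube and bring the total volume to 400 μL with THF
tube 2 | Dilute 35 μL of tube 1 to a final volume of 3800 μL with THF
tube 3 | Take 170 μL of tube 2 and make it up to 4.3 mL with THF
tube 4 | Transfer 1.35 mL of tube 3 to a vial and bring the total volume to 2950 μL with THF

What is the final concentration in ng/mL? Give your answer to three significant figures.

729 ng/mL

Step 1: 70 μL brought to 400 μL → factor 400/70 = 5.7143
Step 2: 35 μL brought to 3800 μL → factor 3800/35 = 108.57
Step 3: 170 μL brought to 4.3 mL → factor 4300/170 = 25.294
Step 4: 1.35 mL brought to 2950 μL → factor 2.95/1.35 = 2.1852
Overall dilution factor = 5.7143 × 108.57 × 25.294 × 2.1852 = 34291
Final = 25.0 g/L / 34291 = 0.0007290 g/L = 729 ng/mL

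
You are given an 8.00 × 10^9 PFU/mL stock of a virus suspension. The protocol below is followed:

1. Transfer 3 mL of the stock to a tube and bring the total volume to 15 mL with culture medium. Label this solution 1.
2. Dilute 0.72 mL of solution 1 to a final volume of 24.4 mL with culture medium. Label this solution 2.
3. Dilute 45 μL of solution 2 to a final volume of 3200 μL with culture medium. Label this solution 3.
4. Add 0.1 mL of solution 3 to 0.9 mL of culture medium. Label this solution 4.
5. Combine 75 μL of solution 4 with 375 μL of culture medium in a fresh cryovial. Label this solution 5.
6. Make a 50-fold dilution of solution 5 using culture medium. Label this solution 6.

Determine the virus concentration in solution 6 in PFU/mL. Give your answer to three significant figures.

221 PFU/mL

Step 1: 3 mL brought to 15 mL → factor 15/3 = 5
Step 2: 0.72 mL brought to 24.4 mL → factor 24.4/0.72 = 33.889
Step 3: 45 μL brought to 3200 μL → factor 3200/45 = 71.111
Step 4: 0.1 mL + 0.9 mL = 1 mL total → factor 1/0.1 = 10
Step 5: 75 μL + 375 μL = 450 μL total → factor 450/75 = 6
Step 6: 50-fold → factor 50
Overall dilution factor = 5 × 33.889 × 71.111 × 10 × 6 × 50 = 3.6148 × 10^7
Final = 8.00 × 10^9 PFU/mL / 3.6148 × 10^7 = 221 PFU/mL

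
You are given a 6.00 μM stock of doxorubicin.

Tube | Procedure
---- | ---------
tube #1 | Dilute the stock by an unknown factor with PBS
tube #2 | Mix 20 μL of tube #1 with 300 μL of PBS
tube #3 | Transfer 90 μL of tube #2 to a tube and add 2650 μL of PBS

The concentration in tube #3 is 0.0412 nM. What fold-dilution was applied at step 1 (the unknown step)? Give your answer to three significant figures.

Step 1: unknown factor x
Step 2: 20 μL + 300 μL = 320 μL total → factor 320/20 = 16
Step 3: 90 μL + 2650 μL = 2740 μL total → factor 2740/90 = 30.444
Product of known-step factors = 487.11
Overall factor = 6.00 μM / (0.0412 nM) = 1.4563 × 10^5
x = 1.4563 × 10^5 / 487.11 = 299

299-fold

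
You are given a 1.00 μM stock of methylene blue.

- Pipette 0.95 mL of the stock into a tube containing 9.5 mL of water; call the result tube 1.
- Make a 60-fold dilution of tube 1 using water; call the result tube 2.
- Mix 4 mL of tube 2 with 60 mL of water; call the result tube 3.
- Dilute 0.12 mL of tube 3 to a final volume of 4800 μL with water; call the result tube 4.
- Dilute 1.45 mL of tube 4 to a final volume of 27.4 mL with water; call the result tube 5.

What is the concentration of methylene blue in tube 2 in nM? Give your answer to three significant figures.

1.52 nM

Step 1: 0.95 mL + 9.5 mL = 10.45 mL total → factor 10.45/0.95 = 11
Step 2: 60-fold → factor 60
Dilution factor through tube 2 = 11 × 60 = 660
[tube 2] = 1.00 μM / 660 = 0.001515 μM = 1.52 nM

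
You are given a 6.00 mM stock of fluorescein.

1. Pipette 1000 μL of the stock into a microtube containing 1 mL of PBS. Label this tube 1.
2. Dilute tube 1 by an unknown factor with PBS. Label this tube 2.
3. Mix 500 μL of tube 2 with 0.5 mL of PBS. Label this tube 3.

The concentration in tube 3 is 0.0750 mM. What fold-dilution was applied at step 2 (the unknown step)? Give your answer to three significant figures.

20.0-fold

Step 1: 1000 μL + 1 mL = 2000 μL total → factor 2000/1000 = 2
Step 2: unknown factor x
Step 3: 500 μL + 0.5 mL = 1000 μL total → factor 1000/500 = 2
Product of known-step factors = 4
Overall factor = 6.00 mM / (0.0750 mM) = 80
x = 80 / 4 = 20.0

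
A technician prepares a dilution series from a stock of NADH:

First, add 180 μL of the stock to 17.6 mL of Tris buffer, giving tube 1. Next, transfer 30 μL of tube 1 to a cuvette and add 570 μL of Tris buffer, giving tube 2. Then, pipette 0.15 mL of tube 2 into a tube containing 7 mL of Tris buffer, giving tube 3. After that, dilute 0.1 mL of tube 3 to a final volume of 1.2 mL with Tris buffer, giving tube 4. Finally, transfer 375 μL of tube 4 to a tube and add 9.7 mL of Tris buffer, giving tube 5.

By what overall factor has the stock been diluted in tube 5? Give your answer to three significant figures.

Step 1: 180 μL + 17.6 mL = 17780 μL total → factor 17780/180 = 98.778
Step 2: 30 μL + 570 μL = 600 μL total → factor 600/30 = 20
Step 3: 0.15 mL + 7 mL = 7.15 mL total → factor 7.15/0.15 = 47.667
Step 4: 0.1 mL brought to 1.2 mL → factor 1.2/0.1 = 12
Step 5: 375 μL + 9.7 mL = 10075 μL total → factor 10075/375 = 26.867
Overall dilution factor = 98.778 × 20 × 47.667 × 12 × 26.867 = 3.036 × 10^7

3.04 × 10^7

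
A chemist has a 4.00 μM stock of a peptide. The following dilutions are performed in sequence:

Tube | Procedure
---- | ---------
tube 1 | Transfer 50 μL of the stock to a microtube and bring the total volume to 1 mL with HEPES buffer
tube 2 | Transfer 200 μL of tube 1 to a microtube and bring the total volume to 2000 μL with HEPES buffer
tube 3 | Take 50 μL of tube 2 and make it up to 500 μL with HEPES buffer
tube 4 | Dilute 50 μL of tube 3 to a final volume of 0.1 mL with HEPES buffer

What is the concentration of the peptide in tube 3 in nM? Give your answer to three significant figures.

2.00 nM

Step 1: 50 μL brought to 1 mL → factor 1000/50 = 20
Step 2: 200 μL brought to 2000 μL → factor 2000/200 = 10
Step 3: 50 μL brought to 500 μL → factor 500/50 = 10
Dilution factor through tube 3 = 20 × 10 × 10 = 2000
[tube 3] = 4.00 μM / 2000 = 0.002000 μM = 2.00 nM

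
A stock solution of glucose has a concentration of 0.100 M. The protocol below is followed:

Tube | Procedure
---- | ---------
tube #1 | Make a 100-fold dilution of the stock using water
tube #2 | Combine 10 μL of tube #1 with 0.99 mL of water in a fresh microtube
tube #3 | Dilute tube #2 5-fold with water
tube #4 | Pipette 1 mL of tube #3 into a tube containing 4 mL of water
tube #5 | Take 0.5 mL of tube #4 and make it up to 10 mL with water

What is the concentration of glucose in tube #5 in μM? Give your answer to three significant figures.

Step 1: 100-fold → factor 100
Step 2: 10 μL + 0.99 mL = 1000 μL total → factor 1000/10 = 100
Step 3: 5-fold → factor 5
Step 4: 1 mL + 4 mL = 5 mL total → factor 5/1 = 5
Step 5: 0.5 mL brought to 10 mL → factor 10/0.5 = 20
Overall dilution factor = 100 × 100 × 5 × 5 × 20 = 5 × 10^6
Final = 0.100 M / 5 × 10^6 = 2.000 × 10^-8 M = 0.0200 μM

0.0200 μM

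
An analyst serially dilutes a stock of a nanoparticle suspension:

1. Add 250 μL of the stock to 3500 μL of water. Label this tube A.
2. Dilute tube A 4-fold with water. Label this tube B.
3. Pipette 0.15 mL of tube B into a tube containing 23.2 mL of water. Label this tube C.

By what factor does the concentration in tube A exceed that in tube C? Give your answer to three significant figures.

Step 1: 250 μL + 3500 μL = 3750 μL total → factor 3750/250 = 15
Step 2: 4-fold → factor 4
Step 3: 0.15 mL + 23.2 mL = 23.35 mL total → factor 23.35/0.15 = 155.67
Dilution factor to tube A = 15; to tube C = 9340
[tube A]/[tube C] = (factor to tube C)/(factor to tube A) = 9340/15 = 623

623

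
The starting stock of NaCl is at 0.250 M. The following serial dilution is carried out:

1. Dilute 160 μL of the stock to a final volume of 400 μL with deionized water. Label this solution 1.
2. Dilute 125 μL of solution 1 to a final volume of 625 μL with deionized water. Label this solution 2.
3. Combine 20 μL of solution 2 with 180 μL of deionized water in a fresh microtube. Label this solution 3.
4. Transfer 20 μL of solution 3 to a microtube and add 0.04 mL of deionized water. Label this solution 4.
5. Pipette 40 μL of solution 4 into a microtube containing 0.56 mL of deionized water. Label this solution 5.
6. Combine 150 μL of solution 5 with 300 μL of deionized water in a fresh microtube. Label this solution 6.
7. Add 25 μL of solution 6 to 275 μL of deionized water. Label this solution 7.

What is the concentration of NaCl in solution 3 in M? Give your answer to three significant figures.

Step 1: 160 μL brought to 400 μL → factor 400/160 = 2.5
Step 2: 125 μL brought to 625 μL → factor 625/125 = 5
Step 3: 20 μL + 180 μL = 200 μL total → factor 200/20 = 10
Dilution factor through solution 3 = 2.5 × 5 × 10 = 125
[solution 3] = 0.250 M / 125 = 0.00200 M

0.00200 M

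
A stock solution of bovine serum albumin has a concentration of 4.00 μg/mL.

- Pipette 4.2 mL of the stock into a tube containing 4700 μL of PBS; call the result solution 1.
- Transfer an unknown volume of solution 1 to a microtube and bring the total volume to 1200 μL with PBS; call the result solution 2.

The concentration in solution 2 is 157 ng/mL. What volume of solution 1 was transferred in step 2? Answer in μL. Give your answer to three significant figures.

Step 1: 4.2 mL + 4700 μL = 8.9 mL total → factor 8.9/4.2 = 2.119
Step 2: v brought to 1200 μL → factor = 1200 μL/v
Product of known-step factors = 2.119
Overall factor = 4.00 μg/mL / (157 ng/mL) = 25.478
Step-2 factor = 25.478 / 2.119 = 12.023
v = 1200 μL / 12.023 = 99.8 μL

99.8 μL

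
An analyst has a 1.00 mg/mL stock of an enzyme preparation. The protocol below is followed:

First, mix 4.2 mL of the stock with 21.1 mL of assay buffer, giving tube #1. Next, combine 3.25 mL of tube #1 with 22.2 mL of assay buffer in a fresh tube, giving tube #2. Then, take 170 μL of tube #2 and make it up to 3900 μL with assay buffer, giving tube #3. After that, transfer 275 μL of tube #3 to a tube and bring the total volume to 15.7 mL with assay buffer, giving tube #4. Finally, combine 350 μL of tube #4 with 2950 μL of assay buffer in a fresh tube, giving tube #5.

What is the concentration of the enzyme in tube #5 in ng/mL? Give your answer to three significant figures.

1.72 ng/mL

Step 1: 4.2 mL + 21.1 mL = 25.3 mL total → factor 25.3/4.2 = 6.0238
Step 2: 3.25 mL + 22.2 mL = 25.45 mL total → factor 25.45/3.25 = 7.8308
Step 3: 170 μL brought to 3900 μL → factor 3900/170 = 22.941
Step 4: 275 μL brought to 15.7 mL → factor 15700/275 = 57.091
Step 5: 350 μL + 2950 μL = 3300 μL total → factor 3300/350 = 9.4286
Overall dilution factor = 6.0238 × 7.8308 × 22.941 × 57.091 × 9.4286 = 5.8251 × 10^5
Final = 1.00 mg/mL / 5.8251 × 10^5 = 1.717 × 10^-6 mg/mL = 1.72 ng/mL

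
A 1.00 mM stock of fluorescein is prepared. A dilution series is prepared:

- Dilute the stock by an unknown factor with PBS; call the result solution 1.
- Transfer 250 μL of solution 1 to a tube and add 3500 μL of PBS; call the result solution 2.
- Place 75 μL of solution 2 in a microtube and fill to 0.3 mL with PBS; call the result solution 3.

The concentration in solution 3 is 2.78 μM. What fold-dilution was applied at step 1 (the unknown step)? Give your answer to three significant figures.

Step 1: unknown factor x
Step 2: 250 μL + 3500 μL = 3750 μL total → factor 3750/250 = 15
Step 3: 75 μL brought to 0.3 mL → factor 300/75 = 4
Product of known-step factors = 60
Overall factor = 1.00 mM / (2.78 μM) = 359.71
x = 359.71 / 60 = 6.00

6.00-fold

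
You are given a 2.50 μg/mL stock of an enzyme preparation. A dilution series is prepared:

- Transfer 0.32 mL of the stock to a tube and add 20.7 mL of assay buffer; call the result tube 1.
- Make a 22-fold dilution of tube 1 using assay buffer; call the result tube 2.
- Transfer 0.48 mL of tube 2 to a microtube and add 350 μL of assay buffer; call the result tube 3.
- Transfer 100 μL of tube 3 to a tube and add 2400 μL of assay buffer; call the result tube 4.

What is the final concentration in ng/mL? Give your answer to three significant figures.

0.0400 ng/mL

Step 1: 0.32 mL + 20.7 mL = 21.02 mL total → factor 21.02/0.32 = 65.688
Step 2: 22-fold → factor 22
Step 3: 0.48 mL + 350 μL = 0.83 mL total → factor 0.83/0.48 = 1.7292
Step 4: 100 μL + 2400 μL = 2500 μL total → factor 2500/100 = 25
Overall dilution factor = 65.688 × 22 × 1.7292 × 25 = 62472
Final = 2.50 μg/mL / 62472 = 4.002 × 10^-5 μg/mL = 0.0400 ng/mL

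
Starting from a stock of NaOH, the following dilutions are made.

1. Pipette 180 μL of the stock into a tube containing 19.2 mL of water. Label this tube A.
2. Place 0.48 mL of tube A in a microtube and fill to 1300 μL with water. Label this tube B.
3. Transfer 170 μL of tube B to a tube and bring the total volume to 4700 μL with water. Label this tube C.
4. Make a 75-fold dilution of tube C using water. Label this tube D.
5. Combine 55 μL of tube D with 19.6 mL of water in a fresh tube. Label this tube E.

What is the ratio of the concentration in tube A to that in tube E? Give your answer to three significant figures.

2.01 × 10^6

Step 1: 180 μL + 19.2 mL = 19380 μL total → factor 19380/180 = 107.67
Step 2: 0.48 mL brought to 1300 μL → factor 1.3/0.48 = 2.7083
Step 3: 170 μL brought to 4700 μL → factor 4700/170 = 27.647
Step 4: 75-fold → factor 75
Step 5: 55 μL + 19.6 mL = 19655 μL total → factor 19655/55 = 357.36
Dilution factor to tube A = 107.67; to tube E = 2.1607 × 10^8
[tube A]/[tube E] = (factor to tube E)/(factor to tube A) = 2.1607 × 10^8/107.67 = 2.01 × 10^6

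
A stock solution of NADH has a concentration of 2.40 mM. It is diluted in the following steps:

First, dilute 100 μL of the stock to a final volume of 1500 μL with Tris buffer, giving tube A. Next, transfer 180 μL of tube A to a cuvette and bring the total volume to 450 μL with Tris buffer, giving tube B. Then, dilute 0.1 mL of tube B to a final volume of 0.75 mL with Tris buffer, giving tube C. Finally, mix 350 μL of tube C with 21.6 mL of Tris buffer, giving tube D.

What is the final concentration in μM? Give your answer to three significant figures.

Step 1: 100 μL brought to 1500 μL → factor 1500/100 = 15
Step 2: 180 μL brought to 450 μL → factor 450/180 = 2.5
Step 3: 0.1 mL brought to 0.75 mL → factor 0.75/0.1 = 7.5
Step 4: 350 μL + 21.6 mL = 21950 μL total → factor 21950/350 = 62.714
Overall dilution factor = 15 × 2.5 × 7.5 × 62.714 = 17638
Final = 2.40 mM / 17638 = 0.0001361 mM = 0.136 μM

0.136 μM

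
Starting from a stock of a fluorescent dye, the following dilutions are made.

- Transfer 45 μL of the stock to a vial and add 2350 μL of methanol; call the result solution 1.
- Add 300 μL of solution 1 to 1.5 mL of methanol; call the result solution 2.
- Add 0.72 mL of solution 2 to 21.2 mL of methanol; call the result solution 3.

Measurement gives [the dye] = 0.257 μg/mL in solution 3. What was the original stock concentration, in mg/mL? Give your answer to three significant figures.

2.50 mg/mL

Step 1: 45 μL + 2350 μL = 2395 μL total → factor 2395/45 = 53.222
Step 2: 300 μL + 1.5 mL = 1800 μL total → factor 1800/300 = 6
Step 3: 0.72 mL + 21.2 mL = 21.92 mL total → factor 21.92/0.72 = 30.444
Overall dilution factor = 53.222 × 6 × 30.444 = 9721.9
Stock = 0.257 μg/mL × 9721.9 = 2499 μg/mL = 2.50 mg/mL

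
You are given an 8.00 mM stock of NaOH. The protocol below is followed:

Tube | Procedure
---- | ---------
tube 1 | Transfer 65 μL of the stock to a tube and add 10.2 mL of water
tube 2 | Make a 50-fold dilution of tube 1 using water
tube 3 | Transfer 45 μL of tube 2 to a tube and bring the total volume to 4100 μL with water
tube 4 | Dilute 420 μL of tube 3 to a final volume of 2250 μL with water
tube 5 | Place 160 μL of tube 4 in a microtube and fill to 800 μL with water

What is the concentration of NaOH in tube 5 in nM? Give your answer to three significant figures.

Step 1: 65 μL + 10.2 mL = 10265 μL total → factor 10265/65 = 157.92
Step 2: 50-fold → factor 50
Step 3: 45 μL brought to 4100 μL → factor 4100/45 = 91.111
Step 4: 420 μL brought to 2250 μL → factor 2250/420 = 5.3571
Step 5: 160 μL brought to 800 μL → factor 800/160 = 5
Overall dilution factor = 157.92 × 50 × 91.111 × 5.3571 × 5 = 1.927 × 10^7
Final = 8.00 mM / 1.927 × 10^7 = 4.151 × 10^-7 mM = 0.415 nM

0.415 nM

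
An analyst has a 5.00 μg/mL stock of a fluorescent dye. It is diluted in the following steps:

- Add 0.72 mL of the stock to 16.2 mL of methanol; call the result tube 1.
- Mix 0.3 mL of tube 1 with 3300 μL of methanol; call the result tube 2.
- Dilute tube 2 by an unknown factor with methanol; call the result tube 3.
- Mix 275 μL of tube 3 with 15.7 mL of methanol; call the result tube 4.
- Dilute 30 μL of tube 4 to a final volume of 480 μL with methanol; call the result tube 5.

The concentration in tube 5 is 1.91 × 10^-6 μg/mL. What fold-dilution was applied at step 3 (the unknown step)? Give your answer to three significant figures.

Step 1: 0.72 mL + 16.2 mL = 16.92 mL total → factor 16.92/0.72 = 23.5
Step 2: 0.3 mL + 3300 μL = 3.6 mL total → factor 3.6/0.3 = 12
Step 3: unknown factor x
Step 4: 275 μL + 15.7 mL = 15975 μL total → factor 15975/275 = 58.091
Step 5: 30 μL brought to 480 μL → factor 480/30 = 16
Product of known-step factors = 2.6211 × 10^5
Overall factor = 5.00 μg/mL / (1.91 × 10^-6 μg/mL) = 2.6178 × 10^6
x = 2.6178 × 10^6 / 2.6211 × 10^5 = 9.99

9.99-fold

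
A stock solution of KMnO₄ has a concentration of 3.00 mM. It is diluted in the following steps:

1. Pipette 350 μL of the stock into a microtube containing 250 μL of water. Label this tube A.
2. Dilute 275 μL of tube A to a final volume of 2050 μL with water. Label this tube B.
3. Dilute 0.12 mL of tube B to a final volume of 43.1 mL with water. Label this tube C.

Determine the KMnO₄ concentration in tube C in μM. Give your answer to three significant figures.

Step 1: 350 μL + 250 μL = 600 μL total → factor 600/350 = 1.7143
Step 2: 275 μL brought to 2050 μL → factor 2050/275 = 7.4545
Step 3: 0.12 mL brought to 43.1 mL → factor 43.1/0.12 = 359.17
Overall dilution factor = 1.7143 × 7.4545 × 359.17 = 4589.9
Final = 3.00 mM / 4589.9 = 0.0006536 mM = 0.654 μM

0.654 μM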